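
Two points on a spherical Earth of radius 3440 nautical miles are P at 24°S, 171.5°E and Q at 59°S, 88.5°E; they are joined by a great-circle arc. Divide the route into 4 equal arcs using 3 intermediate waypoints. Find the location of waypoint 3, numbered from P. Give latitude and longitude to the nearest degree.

≈ 57°S, 120°E

From cos δ = sin φ₁ sin φ₂ + cos φ₁ cos φ₂ cos Δλ, the central angle is δ ≈ 1.153 rad (66.0°).
Interpolate at f = 3/4 with slerp weights a = sin((1−f)δ)/sin δ ≈ 0.311, b = sin(fδ)/sin δ ≈ 0.833.
p = a·p₁ + b·p₂ ≈ (-0.270, 0.471, -0.840); φ = arcsin(p_z) ≈ -57.15°, λ = atan2(p_y, p_x) ≈ 119.82°.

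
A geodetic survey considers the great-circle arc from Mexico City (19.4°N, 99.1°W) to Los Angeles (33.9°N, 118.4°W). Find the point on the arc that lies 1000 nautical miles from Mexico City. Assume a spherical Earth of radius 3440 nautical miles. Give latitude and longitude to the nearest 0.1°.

≈ 30.4°N, 112.9°W

The haversine formula gives a central angle δ ≈ 0.392 rad (22.5°) between the endpoints. The total great-circle distance is δ·R ≈ 0.392 × 3440 ≈ 1348 nmi, so the target fraction is f = 1000/1348 ≈ 0.742.
Interpolate at f ≈ 0.742 with slerp weights a = sin((1−f)δ)/sin δ ≈ 0.265, b = sin(fδ)/sin δ ≈ 0.750.
p = a·p₁ + b·p₂ ≈ (-0.336, -0.794, 0.506); φ = arcsin(p_z) ≈ 30.42°, λ = atan2(p_y, p_x) ≈ -112.91°.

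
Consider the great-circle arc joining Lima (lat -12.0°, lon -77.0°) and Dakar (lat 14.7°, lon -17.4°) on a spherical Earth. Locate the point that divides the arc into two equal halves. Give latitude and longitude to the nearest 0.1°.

The haversine formula gives a central angle δ ≈ 1.131 rad (64.8°) between the endpoints.
Interpolate at f = 1/2 with slerp weights a = sin((1−f)δ)/sin δ ≈ 0.592, b = sin(fδ)/sin δ ≈ 0.592.
p = a·p₁ + b·p₂ ≈ (0.677, -0.736, 0.027); φ = arcsin(p_z) ≈ 1.56°, λ = atan2(p_y, p_x) ≈ -47.38°.

≈ lat 1.6°, lon -47.4°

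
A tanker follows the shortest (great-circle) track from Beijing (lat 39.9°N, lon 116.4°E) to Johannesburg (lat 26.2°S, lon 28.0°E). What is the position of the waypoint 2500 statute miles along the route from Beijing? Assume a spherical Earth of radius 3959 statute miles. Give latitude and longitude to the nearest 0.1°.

Write both endpoints as unit vectors p₁, p₂ with components (cos φ cos λ, cos φ sin λ, sin φ).
The central angle between the endpoints is δ = arccos(p₁·p₂) ≈ 1.838 rad (105.3°). The total great-circle distance is δ·R ≈ 1.838 × 3959 ≈ 7276 mi, so the target fraction is f = 2500/7276 ≈ 0.344.
Interpolate at f ≈ 0.344 with slerp weights a = sin((1−f)δ)/sin δ ≈ 0.969, b = sin(fδ)/sin δ ≈ 0.612.
p = a·p₁ + b·p₂ ≈ (0.154, 0.923, 0.351); φ = arcsin(p_z) ≈ 20.56°, λ = atan2(p_y, p_x) ≈ 80.51°.

≈ lat 20.6°N, lon 80.5°E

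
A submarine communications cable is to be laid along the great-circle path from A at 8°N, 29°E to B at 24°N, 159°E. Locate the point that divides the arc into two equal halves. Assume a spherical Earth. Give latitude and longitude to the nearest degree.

Write both endpoints as unit vectors p₁, p₂ with components (cos φ cos λ, cos φ sin λ, sin φ).
The central angle between the endpoints is δ = arccos(p₁·p₂) ≈ 2.123 rad (121.7°).
Interpolate at f = 1/2 with slerp weights a = sin((1−f)δ)/sin δ ≈ 1.026, b = sin(fδ)/sin δ ≈ 1.026.
p = a·p₁ + b·p₂ ≈ (0.014, 0.828, 0.560); φ = arcsin(p_z) ≈ 34.06°, λ = atan2(p_y, p_x) ≈ 89.06°.

≈ 34°N, 89°E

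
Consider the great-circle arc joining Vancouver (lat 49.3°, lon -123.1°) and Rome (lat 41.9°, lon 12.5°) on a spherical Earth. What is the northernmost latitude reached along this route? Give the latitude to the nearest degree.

The great circle lies in the plane with unit normal n̂ = (p₁ × p₂)/|p₁ × p₂|.
Here n̂_z ≈ +0.344; the vertex latitude is φ_max = arccos|n̂_z| ≈ 69.9°.
Check via Clairaut: cos φ_max = |cos φ₁| · sin C = cos(49.3°)·sin(31.8°) ≈ 0.344, again giving ≈ 69.9°.

≈ 70°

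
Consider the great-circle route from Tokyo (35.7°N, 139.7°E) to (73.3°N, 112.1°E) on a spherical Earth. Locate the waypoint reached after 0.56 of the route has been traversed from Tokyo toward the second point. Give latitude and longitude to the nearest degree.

≈ (57°N, 131°E)

Write both endpoints as unit vectors p₁, p₂ with components (cos φ cos λ, cos φ sin λ, sin φ).
The central angle between the endpoints is δ = arccos(p₁·p₂) ≈ 0.699 rad (40.0°).
Interpolate at f = 0.56 with slerp weights a = sin((1−f)δ)/sin δ ≈ 0.470, b = sin(fδ)/sin δ ≈ 0.593.
p = a·p₁ + b·p₂ ≈ (-0.355, 0.405, 0.842); φ = arcsin(p_z) ≈ 57.40°, λ = atan2(p_y, p_x) ≈ 131.28°.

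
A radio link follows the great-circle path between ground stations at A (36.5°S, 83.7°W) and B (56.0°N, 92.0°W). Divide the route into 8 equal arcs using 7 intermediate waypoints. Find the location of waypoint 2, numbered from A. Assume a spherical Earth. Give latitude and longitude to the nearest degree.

From cos δ = sin φ₁ sin φ₂ + cos φ₁ cos φ₂ cos Δλ, the central angle is δ ≈ 1.619 rad (92.8°).
Interpolate at f = 2/8 with slerp weights a = sin((1−f)δ)/sin δ ≈ 0.938, b = sin(fδ)/sin δ ≈ 0.394.
p = a·p₁ + b·p₂ ≈ (0.075, -0.970, -0.231); φ = arcsin(p_z) ≈ -13.37°, λ = atan2(p_y, p_x) ≈ -85.57°.

≈ (13°S, 86°W)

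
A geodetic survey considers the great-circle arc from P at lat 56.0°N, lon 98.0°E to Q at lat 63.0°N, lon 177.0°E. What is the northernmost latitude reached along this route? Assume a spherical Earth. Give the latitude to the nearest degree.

The great circle lies in the plane with unit normal n̂ = (p₁ × p₂)/|p₁ × p₂|.
Here n̂_z ≈ +0.404; the vertex latitude is φ_max = arccos|n̂_z| ≈ 66.2°.

≈ 66°N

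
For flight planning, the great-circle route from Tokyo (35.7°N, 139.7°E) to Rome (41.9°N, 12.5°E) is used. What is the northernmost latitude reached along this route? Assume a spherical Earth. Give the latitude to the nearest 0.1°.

The great circle lies in the plane with unit normal n̂ = (p₁ × p₂)/|p₁ × p₂|.
Here n̂_z ≈ -0.482; the vertex latitude is φ_max = arccos|n̂_z| ≈ 61.2°.
Check via Clairaut: cos φ_max = |cos φ₁| · sin C = cos(35.7°)·sin(36.4°) ≈ 0.482, again giving ≈ 61.2°.

≈ 61.2°N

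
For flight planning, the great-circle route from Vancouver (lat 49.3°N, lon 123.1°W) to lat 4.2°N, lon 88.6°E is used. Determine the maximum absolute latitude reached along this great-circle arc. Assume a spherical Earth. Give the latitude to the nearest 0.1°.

≈ 66.8°N

The great circle lies in the plane with unit normal n̂ = (p₁ × p₂)/|p₁ × p₂|.
Here n̂_z ≈ -0.394; the vertex latitude is φ_max = arccos|n̂_z| ≈ 66.8°.
Check via Clairaut: cos φ_max = |cos φ₁| · sin C = cos(49.3°)·sin(37.2°) ≈ 0.394, again giving ≈ 66.8°.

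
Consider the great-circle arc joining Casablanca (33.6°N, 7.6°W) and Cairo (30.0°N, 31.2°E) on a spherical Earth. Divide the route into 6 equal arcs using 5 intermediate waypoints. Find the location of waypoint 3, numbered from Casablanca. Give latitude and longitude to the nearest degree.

≈ 33°N, 12°E

Write both endpoints as unit vectors p₁, p₂ with components (cos φ cos λ, cos φ sin λ, sin φ).
The central angle between the endpoints is δ = arccos(p₁·p₂) ≈ 0.576 rad (33.0°).
Interpolate at f = 3/6 with slerp weights a = sin((1−f)δ)/sin δ ≈ 0.521, b = sin(fδ)/sin δ ≈ 0.521.
p = a·p₁ + b·p₂ ≈ (0.817, 0.176, 0.549); φ = arcsin(p_z) ≈ 33.32°, λ = atan2(p_y, p_x) ≈ 12.19°.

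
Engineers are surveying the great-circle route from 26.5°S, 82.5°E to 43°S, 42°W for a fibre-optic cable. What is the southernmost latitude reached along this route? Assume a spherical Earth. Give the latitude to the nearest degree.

The great circle lies in the plane with unit normal n̂ = (p₁ × p₂)/|p₁ × p₂|.
Here n̂_z ≈ -0.541; the vertex latitude is φ_max = arccos|n̂_z| ≈ 57.3°.
Check via Clairaut: cos φ_max = |cos φ₁| · sin C = cos(26.5°)·sin(142.8°) ≈ 0.541, again giving ≈ 57.3°.

≈ 57°S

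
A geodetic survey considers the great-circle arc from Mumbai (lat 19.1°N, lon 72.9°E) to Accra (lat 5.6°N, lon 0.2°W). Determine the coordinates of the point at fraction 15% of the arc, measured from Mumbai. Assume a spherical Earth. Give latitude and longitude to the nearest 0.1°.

Convert each endpoint to a unit vector on the sphere (x = cos φ cos λ, y = cos φ sin λ, z = sin φ).
The central angle between the endpoints is δ = arccos(p₁·p₂) ≈ 1.261 rad (72.2°).
Interpolate at f = 0.15 with slerp weights a = sin((1−f)δ)/sin δ ≈ 0.922, b = sin(fδ)/sin δ ≈ 0.197.
p = a·p₁ + b·p₂ ≈ (0.453, 0.832, 0.321); φ = arcsin(p_z) ≈ 18.72°, λ = atan2(p_y, p_x) ≈ 61.45°.

≈ lat 18.7°N, lon 61.5°E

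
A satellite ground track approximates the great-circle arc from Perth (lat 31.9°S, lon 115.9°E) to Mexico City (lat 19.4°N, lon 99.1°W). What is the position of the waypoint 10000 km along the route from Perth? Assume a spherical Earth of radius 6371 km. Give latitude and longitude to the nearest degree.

≈ lat 11°S, lon 147°W

From cos δ = sin φ₁ sin φ₂ + cos φ₁ cos φ₂ cos Δλ, the central angle is δ ≈ 2.553 rad (146.3°). The total great-circle distance is δ·R ≈ 2.553 × 6371 ≈ 16262 km, so the target fraction is f = 10000/16262 ≈ 0.615.
Interpolate at f ≈ 0.615 with slerp weights a = sin((1−f)δ)/sin δ ≈ 1.498, b = sin(fδ)/sin δ ≈ 1.800.
p = a·p₁ + b·p₂ ≈ (-0.824, -0.533, -0.194); φ = arcsin(p_z) ≈ -11.16°, λ = atan2(p_y, p_x) ≈ -147.13°.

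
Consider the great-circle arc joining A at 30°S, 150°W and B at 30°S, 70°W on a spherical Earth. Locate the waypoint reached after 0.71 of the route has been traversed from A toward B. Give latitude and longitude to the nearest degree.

Write both endpoints as unit vectors p₁, p₂ with components (cos φ cos λ, cos φ sin λ, sin φ).
The central angle between the endpoints is δ = arccos(p₁·p₂) ≈ 1.181 rad (67.7°).
Interpolate at f = 0.71 with slerp weights a = sin((1−f)δ)/sin δ ≈ 0.363, b = sin(fδ)/sin δ ≈ 0.804.
p = a·p₁ + b·p₂ ≈ (-0.034, -0.811, -0.583); φ = arcsin(p_z) ≈ -35.69°, λ = atan2(p_y, p_x) ≈ -92.41°.

≈ 36°S, 92°W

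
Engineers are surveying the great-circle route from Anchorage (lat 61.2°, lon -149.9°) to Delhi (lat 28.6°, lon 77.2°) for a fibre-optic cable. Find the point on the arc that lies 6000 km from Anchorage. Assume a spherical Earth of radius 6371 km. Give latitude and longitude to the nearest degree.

Write both endpoints as unit vectors p₁, p₂ with components (cos φ cos λ, cos φ sin λ, sin φ).
The central angle between the endpoints is δ = arccos(p₁·p₂) ≈ 1.439 rad (82.4°). The total great-circle distance is δ·R ≈ 1.439 × 6371 ≈ 9167 km, so the target fraction is f = 6000/9167 ≈ 0.655.
Interpolate at f ≈ 0.655 with slerp weights a = sin((1−f)δ)/sin δ ≈ 0.481, b = sin(fδ)/sin δ ≈ 0.816.
p = a·p₁ + b·p₂ ≈ (-0.042, 0.582, 0.812); φ = arcsin(p_z) ≈ 54.29°, λ = atan2(p_y, p_x) ≈ 94.11°.

≈ lat 54°, lon 94°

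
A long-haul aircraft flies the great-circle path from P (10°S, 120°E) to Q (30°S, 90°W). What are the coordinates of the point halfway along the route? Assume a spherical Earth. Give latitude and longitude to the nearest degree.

Write both endpoints as unit vectors p₁, p₂ with components (cos φ cos λ, cos φ sin λ, sin φ).
The central angle between the endpoints is δ = arccos(p₁·p₂) ≈ 2.281 rad (130.7°).
Interpolate at f = 1/2 with slerp weights a = sin((1−f)δ)/sin δ ≈ 1.198, b = sin(fδ)/sin δ ≈ 1.198.
p = a·p₁ + b·p₂ ≈ (-0.590, -0.016, -0.807); φ = arcsin(p_z) ≈ -53.83°, λ = atan2(p_y, p_x) ≈ -178.47°.

≈ (54°S, 178°W)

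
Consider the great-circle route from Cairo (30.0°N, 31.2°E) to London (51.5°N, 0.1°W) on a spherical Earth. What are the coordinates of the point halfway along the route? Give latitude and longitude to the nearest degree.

Write both endpoints as unit vectors p₁, p₂ with components (cos φ cos λ, cos φ sin λ, sin φ).
The central angle between the endpoints is δ = arccos(p₁·p₂) ≈ 0.551 rad (31.6°).
Interpolate at f = 1/2 with slerp weights a = sin((1−f)δ)/sin δ ≈ 0.520, b = sin(fδ)/sin δ ≈ 0.520.
p = a·p₁ + b·p₂ ≈ (0.708, 0.233, 0.666); φ = arcsin(p_z) ≈ 41.79°, λ = atan2(p_y, p_x) ≈ 18.17°.

≈ 42°N, 18°E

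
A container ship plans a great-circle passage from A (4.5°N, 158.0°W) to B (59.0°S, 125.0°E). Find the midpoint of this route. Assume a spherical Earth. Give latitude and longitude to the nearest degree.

Write both endpoints as unit vectors p₁, p₂ with components (cos φ cos λ, cos φ sin λ, sin φ).
The central angle between the endpoints is δ = arccos(p₁·p₂) ≈ 1.523 rad (87.2°).
Interpolate at f = 1/2 with slerp weights a = sin((1−f)δ)/sin δ ≈ 0.691, b = sin(fδ)/sin δ ≈ 0.691.
p = a·p₁ + b·p₂ ≈ (-0.842, 0.033, -0.538); φ = arcsin(p_z) ≈ -32.53°, λ = atan2(p_y, p_x) ≈ 177.73°.

≈ (33°S, 178°E)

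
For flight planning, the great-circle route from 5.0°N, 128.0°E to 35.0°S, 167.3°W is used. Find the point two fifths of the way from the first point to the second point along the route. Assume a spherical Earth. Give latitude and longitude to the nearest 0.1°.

≈ 13.2°S, 150.8°E

Convert each endpoint to a unit vector on the sphere (x = cos φ cos λ, y = cos φ sin λ, z = sin φ).
The central angle between the endpoints is δ = arccos(p₁·p₂) ≈ 1.267 rad (72.6°).
Interpolate at f = 2/5 with slerp weights a = sin((1−f)δ)/sin δ ≈ 0.722, b = sin(fδ)/sin δ ≈ 0.509.
p = a·p₁ + b·p₂ ≈ (-0.850, 0.475, -0.229); φ = arcsin(p_z) ≈ -13.23°, λ = atan2(p_y, p_x) ≈ 150.77°.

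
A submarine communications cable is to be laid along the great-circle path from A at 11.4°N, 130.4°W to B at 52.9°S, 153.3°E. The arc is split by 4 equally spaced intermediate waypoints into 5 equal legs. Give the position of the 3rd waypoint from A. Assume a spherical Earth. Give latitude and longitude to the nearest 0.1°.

Write both endpoints as unit vectors p₁, p₂ with components (cos φ cos λ, cos φ sin λ, sin φ).
The central angle between the endpoints is δ = arccos(p₁·p₂) ≈ 1.588 rad (91.0°).
Interpolate at f = 3/5 with slerp weights a = sin((1−f)δ)/sin δ ≈ 0.594, b = sin(fδ)/sin δ ≈ 0.815.
p = a·p₁ + b·p₂ ≈ (-0.816, -0.222, -0.533); φ = arcsin(p_z) ≈ -32.21°, λ = atan2(p_y, p_x) ≈ -164.78°.

≈ 32.2°S, 164.8°W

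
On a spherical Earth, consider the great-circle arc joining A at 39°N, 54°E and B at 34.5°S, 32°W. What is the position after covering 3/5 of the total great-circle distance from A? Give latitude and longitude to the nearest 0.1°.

≈ 4.9°S, 2.1°E

Write both endpoints as unit vectors p₁, p₂ with components (cos φ cos λ, cos φ sin λ, sin φ).
The central angle between the endpoints is δ = arccos(p₁·p₂) ≈ 1.888 rad (108.2°).
Interpolate at f = 3/5 with slerp weights a = sin((1−f)δ)/sin δ ≈ 0.721, b = sin(fδ)/sin δ ≈ 0.953.
p = a·p₁ + b·p₂ ≈ (0.996, 0.037, -0.086); φ = arcsin(p_z) ≈ -4.93°, λ = atan2(p_y, p_x) ≈ 2.15°.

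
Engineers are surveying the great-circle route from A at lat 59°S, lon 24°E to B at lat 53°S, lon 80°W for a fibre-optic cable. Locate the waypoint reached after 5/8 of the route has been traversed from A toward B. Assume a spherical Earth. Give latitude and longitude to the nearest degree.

From cos δ = sin φ₁ sin φ₂ + cos φ₁ cos φ₂ cos Δλ, the central angle is δ ≈ 0.915 rad (52.4°).
Interpolate at f = 5/8 with slerp weights a = sin((1−f)δ)/sin δ ≈ 0.425, b = sin(fδ)/sin δ ≈ 0.683.
p = a·p₁ + b·p₂ ≈ (0.271, -0.316, -0.909); φ = arcsin(p_z) ≈ -65.40°, λ = atan2(p_y, p_x) ≈ -49.36°.

≈ lat 65°S, lon 49°W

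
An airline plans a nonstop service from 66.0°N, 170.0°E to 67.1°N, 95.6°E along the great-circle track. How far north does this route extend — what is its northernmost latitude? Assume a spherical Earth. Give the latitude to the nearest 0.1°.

The great circle lies in the plane with unit normal n̂ = (p₁ × p₂)/|p₁ × p₂|.
Here n̂_z ≈ -0.326; the vertex latitude is φ_max = arccos|n̂_z| ≈ 71.0°.

≈ 71.0°N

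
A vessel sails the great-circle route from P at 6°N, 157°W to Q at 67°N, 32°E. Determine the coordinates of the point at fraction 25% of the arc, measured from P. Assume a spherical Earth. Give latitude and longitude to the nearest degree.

Write both endpoints as unit vectors p₁, p₂ with components (cos φ cos λ, cos φ sin λ, sin φ).
The central angle between the endpoints is δ = arccos(p₁·p₂) ≈ 1.863 rad (106.7°).
Interpolate at f = 0.25 with slerp weights a = sin((1−f)δ)/sin δ ≈ 1.028, b = sin(fδ)/sin δ ≈ 0.469.
p = a·p₁ + b·p₂ ≈ (-0.786, -0.303, 0.539); φ = arcsin(p_z) ≈ 32.62°, λ = atan2(p_y, p_x) ≈ -158.95°.

≈ 33°N, 159°W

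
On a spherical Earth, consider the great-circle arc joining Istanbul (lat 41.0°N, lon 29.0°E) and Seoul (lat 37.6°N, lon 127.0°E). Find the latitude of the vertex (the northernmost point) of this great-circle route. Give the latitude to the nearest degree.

≈ 51°N

The great circle lies in the plane with unit normal n̂ = (p₁ × p₂)/|p₁ × p₂|.
Here n̂_z ≈ +0.624; the vertex latitude is φ_max = arccos|n̂_z| ≈ 51.4°.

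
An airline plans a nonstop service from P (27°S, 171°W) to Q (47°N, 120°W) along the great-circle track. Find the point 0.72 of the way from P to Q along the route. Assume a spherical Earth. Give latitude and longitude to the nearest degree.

≈ (28°N, 139°W)

From cos δ = sin φ₁ sin φ₂ + cos φ₁ cos φ₂ cos Δλ, the central angle is δ ≈ 1.520 rad (87.1°).
Interpolate at f = 0.72 with slerp weights a = sin((1−f)δ)/sin δ ≈ 0.413, b = sin(fδ)/sin δ ≈ 0.890.
p = a·p₁ + b·p₂ ≈ (-0.667, -0.583, 0.463); φ = arcsin(p_z) ≈ 27.59°, λ = atan2(p_y, p_x) ≈ -138.85°.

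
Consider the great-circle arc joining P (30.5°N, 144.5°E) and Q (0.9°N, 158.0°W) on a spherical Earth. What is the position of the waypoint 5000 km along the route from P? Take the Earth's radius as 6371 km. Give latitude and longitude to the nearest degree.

The haversine formula gives a central angle δ ≈ 1.081 rad (61.9°) between the endpoints. The total great-circle distance is δ·R ≈ 1.081 × 6371 ≈ 6884 km, so the target fraction is f = 5000/6884 ≈ 0.726.
Interpolate at f ≈ 0.726 with slerp weights a = sin((1−f)δ)/sin δ ≈ 0.330, b = sin(fδ)/sin δ ≈ 0.801.
p = a·p₁ + b·p₂ ≈ (-0.974, -0.135, 0.180); φ = arcsin(p_z) ≈ 10.38°, λ = atan2(p_y, p_x) ≈ -172.13°.

≈ (10°N, 172°W)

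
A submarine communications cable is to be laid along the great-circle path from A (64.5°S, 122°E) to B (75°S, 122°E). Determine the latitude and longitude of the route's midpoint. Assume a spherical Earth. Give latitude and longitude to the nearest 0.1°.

≈ (69.8°S, 122.0°E)

The haversine formula gives a central angle δ ≈ 0.183 rad (10.5°) between the endpoints.
Interpolate at f = 1/2 with slerp weights a = sin((1−f)δ)/sin δ ≈ 0.502, b = sin(fδ)/sin δ ≈ 0.502.
p = a·p₁ + b·p₂ ≈ (-0.183, 0.294, -0.938); φ = arcsin(p_z) ≈ -69.75°, λ = atan2(p_y, p_x) ≈ 122.00°.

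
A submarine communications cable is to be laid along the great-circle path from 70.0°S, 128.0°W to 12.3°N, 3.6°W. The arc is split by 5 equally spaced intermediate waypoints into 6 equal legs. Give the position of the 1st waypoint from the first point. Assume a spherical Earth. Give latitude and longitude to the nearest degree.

Write both endpoints as unit vectors p₁, p₂ with components (cos φ cos λ, cos φ sin λ, sin φ).
The central angle between the endpoints is δ = arccos(p₁·p₂) ≈ 1.970 rad (112.9°).
Interpolate at f = 1/6 with slerp weights a = sin((1−f)δ)/sin δ ≈ 1.083, b = sin(fδ)/sin δ ≈ 0.350.
p = a·p₁ + b·p₂ ≈ (0.113, -0.313, -0.943); φ = arcsin(p_z) ≈ -70.54°, λ = atan2(p_y, p_x) ≈ -70.10°.

≈ 71°S, 70°W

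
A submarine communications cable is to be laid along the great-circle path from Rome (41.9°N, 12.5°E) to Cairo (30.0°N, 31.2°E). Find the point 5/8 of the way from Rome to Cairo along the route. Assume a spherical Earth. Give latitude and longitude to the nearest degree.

≈ 35°N, 25°E

Convert each endpoint to a unit vector on the sphere (x = cos φ cos λ, y = cos φ sin λ, z = sin φ).
The central angle between the endpoints is δ = arccos(p₁·p₂) ≈ 0.335 rad (19.2°).
Interpolate at f = 5/8 with slerp weights a = sin((1−f)δ)/sin δ ≈ 0.381, b = sin(fδ)/sin δ ≈ 0.632.
p = a·p₁ + b·p₂ ≈ (0.745, 0.345, 0.571); φ = arcsin(p_z) ≈ 34.79°, λ = atan2(p_y, p_x) ≈ 24.84°.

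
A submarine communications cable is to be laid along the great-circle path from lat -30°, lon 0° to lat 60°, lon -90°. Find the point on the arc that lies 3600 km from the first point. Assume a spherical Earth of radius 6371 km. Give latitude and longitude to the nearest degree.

≈ lat -2°, lon -17°

Write both endpoints as unit vectors p₁, p₂ with components (cos φ cos λ, cos φ sin λ, sin φ).
The central angle between the endpoints is δ = arccos(p₁·p₂) ≈ 2.019 rad (115.7°). The total great-circle distance is δ·R ≈ 2.019 × 6371 ≈ 12861 km, so the target fraction is f = 3600/12861 ≈ 0.280.
Interpolate at f ≈ 0.280 with slerp weights a = sin((1−f)δ)/sin δ ≈ 1.102, b = sin(fδ)/sin δ ≈ 0.594.
p = a·p₁ + b·p₂ ≈ (0.954, -0.297, -0.036); φ = arcsin(p_z) ≈ -2.09°, λ = atan2(p_y, p_x) ≈ -17.29°.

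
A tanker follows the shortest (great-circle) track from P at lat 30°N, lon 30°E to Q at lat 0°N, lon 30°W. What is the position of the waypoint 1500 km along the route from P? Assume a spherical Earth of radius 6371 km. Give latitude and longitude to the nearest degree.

From cos δ = sin φ₁ sin φ₂ + cos φ₁ cos φ₂ cos Δλ, the central angle is δ ≈ 1.123 rad (64.3°). The total great-circle distance is δ·R ≈ 1.123 × 6371 ≈ 7154 km, so the target fraction is f = 1500/7154 ≈ 0.210.
Interpolate at f ≈ 0.210 with slerp weights a = sin((1−f)δ)/sin δ ≈ 0.860, b = sin(fδ)/sin δ ≈ 0.259.
p = a·p₁ + b·p₂ ≈ (0.869, 0.243, 0.430); φ = arcsin(p_z) ≈ 25.48°, λ = atan2(p_y, p_x) ≈ 15.63°.

≈ lat 25°N, lon 16°E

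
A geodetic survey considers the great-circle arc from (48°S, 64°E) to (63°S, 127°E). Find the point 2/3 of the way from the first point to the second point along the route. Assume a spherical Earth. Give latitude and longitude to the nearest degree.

Write both endpoints as unit vectors p₁, p₂ with components (cos φ cos λ, cos φ sin λ, sin φ).
The central angle between the endpoints is δ = arccos(p₁·p₂) ≈ 0.643 rad (36.9°).
Interpolate at f = 2/3 with slerp weights a = sin((1−f)δ)/sin δ ≈ 0.355, b = sin(fδ)/sin δ ≈ 0.693.
p = a·p₁ + b·p₂ ≈ (-0.085, 0.465, -0.881); φ = arcsin(p_z) ≈ -61.80°, λ = atan2(p_y, p_x) ≈ 100.41°.

≈ (62°S, 100°E)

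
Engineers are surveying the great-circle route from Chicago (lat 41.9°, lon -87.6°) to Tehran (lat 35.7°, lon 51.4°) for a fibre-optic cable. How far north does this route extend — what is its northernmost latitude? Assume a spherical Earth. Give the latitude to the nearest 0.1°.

≈ 66.6°

The great circle lies in the plane with unit normal n̂ = (p₁ × p₂)/|p₁ × p₂|.
Here n̂_z ≈ +0.397; the vertex latitude is φ_max = arccos|n̂_z| ≈ 66.6°.
Check via Clairaut: cos φ_max = |cos φ₁| · sin C = cos(41.9°)·sin(32.3°) ≈ 0.397, again giving ≈ 66.6°.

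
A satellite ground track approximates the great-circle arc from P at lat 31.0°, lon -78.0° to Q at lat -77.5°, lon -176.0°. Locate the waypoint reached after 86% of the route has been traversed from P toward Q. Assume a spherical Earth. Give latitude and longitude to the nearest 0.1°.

From cos δ = sin φ₁ sin φ₂ + cos φ₁ cos φ₂ cos Δλ, the central angle is δ ≈ 2.128 rad (121.9°).
Interpolate at f = 0.86 with slerp weights a = sin((1−f)δ)/sin δ ≈ 0.346, b = sin(fδ)/sin δ ≈ 1.139.
p = a·p₁ + b·p₂ ≈ (-0.184, -0.307, -0.934); φ = arcsin(p_z) ≈ -69.01°, λ = atan2(p_y, p_x) ≈ -120.96°.

≈ lat -69.0°, lon -121.0°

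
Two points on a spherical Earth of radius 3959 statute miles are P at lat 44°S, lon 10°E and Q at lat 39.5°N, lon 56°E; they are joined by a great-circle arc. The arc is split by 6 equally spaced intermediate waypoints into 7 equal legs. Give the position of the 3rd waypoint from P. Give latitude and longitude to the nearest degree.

≈ lat 9°S, lon 31°E

Convert each endpoint to a unit vector on the sphere (x = cos φ cos λ, y = cos φ sin λ, z = sin φ).
The central angle between the endpoints is δ = arccos(p₁·p₂) ≈ 1.627 rad (93.2°).
Interpolate at f = 3/7 with slerp weights a = sin((1−f)δ)/sin δ ≈ 0.803, b = sin(fδ)/sin δ ≈ 0.643.
p = a·p₁ + b·p₂ ≈ (0.846, 0.512, -0.149); φ = arcsin(p_z) ≈ -8.54°, λ = atan2(p_y, p_x) ≈ 31.16°.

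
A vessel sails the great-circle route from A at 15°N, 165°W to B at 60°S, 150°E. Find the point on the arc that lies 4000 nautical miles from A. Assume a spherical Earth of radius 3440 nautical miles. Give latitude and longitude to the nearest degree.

Convert each endpoint to a unit vector on the sphere (x = cos φ cos λ, y = cos φ sin λ, z = sin φ).
The central angle between the endpoints is δ = arccos(p₁·p₂) ≈ 1.453 rad (83.3°). The total great-circle distance is δ·R ≈ 1.453 × 3440 ≈ 4999 nmi, so the target fraction is f = 4000/4999 ≈ 0.800.
Interpolate at f ≈ 0.800 with slerp weights a = sin((1−f)δ)/sin δ ≈ 0.288, b = sin(fδ)/sin δ ≈ 0.924.
p = a·p₁ + b·p₂ ≈ (-0.669, 0.159, -0.726); φ = arcsin(p_z) ≈ -46.54°, λ = atan2(p_y, p_x) ≈ 166.63°.

≈ 47°S, 167°E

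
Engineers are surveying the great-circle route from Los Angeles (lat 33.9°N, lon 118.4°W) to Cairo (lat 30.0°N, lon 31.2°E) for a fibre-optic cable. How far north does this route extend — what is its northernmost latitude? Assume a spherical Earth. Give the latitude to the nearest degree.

≈ 67°N

The great circle lies in the plane with unit normal n̂ = (p₁ × p₂)/|p₁ × p₂|.
Here n̂_z ≈ +0.387; the vertex latitude is φ_max = arccos|n̂_z| ≈ 67.2°.
Check via Clairaut: cos φ_max = |cos φ₁| · sin C = cos(33.9°)·sin(27.8°) ≈ 0.387, again giving ≈ 67.2°.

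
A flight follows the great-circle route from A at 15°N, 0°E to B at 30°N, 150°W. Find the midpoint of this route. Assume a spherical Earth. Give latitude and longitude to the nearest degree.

The haversine formula gives a central angle δ ≈ 2.208 rad (126.5°) between the endpoints.
Interpolate at f = 1/2 with slerp weights a = sin((1−f)δ)/sin δ ≈ 1.111, b = sin(fδ)/sin δ ≈ 1.111.
p = a·p₁ + b·p₂ ≈ (0.240, -0.481, 0.843); φ = arcsin(p_z) ≈ 57.48°, λ = atan2(p_y, p_x) ≈ -63.50°.

≈ 57°N, 63°W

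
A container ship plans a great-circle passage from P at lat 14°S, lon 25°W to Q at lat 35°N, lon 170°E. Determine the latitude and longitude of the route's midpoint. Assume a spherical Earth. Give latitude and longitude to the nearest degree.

≈ lat 50°N, lon 75°W

Write both endpoints as unit vectors p₁, p₂ with components (cos φ cos λ, cos φ sin λ, sin φ).
The central angle between the endpoints is δ = arccos(p₁·p₂) ≈ 2.706 rad (155.0°).
Interpolate at f = 1/2 with slerp weights a = sin((1−f)δ)/sin δ ≈ 2.312, b = sin(fδ)/sin δ ≈ 2.312.
p = a·p₁ + b·p₂ ≈ (0.168, -0.619, 0.767); φ = arcsin(p_z) ≈ 50.08°, λ = atan2(p_y, p_x) ≈ -74.82°.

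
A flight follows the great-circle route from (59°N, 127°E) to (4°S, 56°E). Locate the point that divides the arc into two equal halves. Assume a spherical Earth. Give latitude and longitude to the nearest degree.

Write both endpoints as unit vectors p₁, p₂ with components (cos φ cos λ, cos φ sin λ, sin φ).
The central angle between the endpoints is δ = arccos(p₁·p₂) ≈ 1.463 rad (83.8°).
Interpolate at f = 1/2 with slerp weights a = sin((1−f)δ)/sin δ ≈ 0.672, b = sin(fδ)/sin δ ≈ 0.672.
p = a·p₁ + b·p₂ ≈ (0.167, 0.832, 0.529); φ = arcsin(p_z) ≈ 31.94°, λ = atan2(p_y, p_x) ≈ 78.68°.

≈ (32°N, 79°E)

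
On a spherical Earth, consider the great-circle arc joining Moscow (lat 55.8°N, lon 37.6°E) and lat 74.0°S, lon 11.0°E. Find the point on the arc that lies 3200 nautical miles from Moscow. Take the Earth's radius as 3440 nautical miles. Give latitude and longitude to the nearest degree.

≈ lat 3°N, lon 30°E

From cos δ = sin φ₁ sin φ₂ + cos φ₁ cos φ₂ cos Δλ, the central angle is δ ≈ 2.287 rad (131.0°). The total great-circle distance is δ·R ≈ 2.287 × 3440 ≈ 7867 nmi, so the target fraction is f = 3200/7867 ≈ 0.407.
Interpolate at f ≈ 0.407 with slerp weights a = sin((1−f)δ)/sin δ ≈ 1.295, b = sin(fδ)/sin δ ≈ 1.063.
p = a·p₁ + b·p₂ ≈ (0.864, 0.500, 0.050); φ = arcsin(p_z) ≈ 2.85°, λ = atan2(p_y, p_x) ≈ 30.05°.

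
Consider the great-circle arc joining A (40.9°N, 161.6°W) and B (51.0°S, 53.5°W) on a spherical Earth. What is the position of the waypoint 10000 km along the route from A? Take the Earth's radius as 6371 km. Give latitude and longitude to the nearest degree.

≈ (27°S, 98°W)

The haversine formula gives a central angle δ ≈ 2.287 rad (131.0°) between the endpoints. The total great-circle distance is δ·R ≈ 2.287 × 6371 ≈ 14571 km, so the target fraction is f = 10000/14571 ≈ 0.686.
Interpolate at f ≈ 0.686 with slerp weights a = sin((1−f)δ)/sin δ ≈ 0.872, b = sin(fδ)/sin δ ≈ 1.326.
p = a·p₁ + b·p₂ ≈ (-0.129, -0.879, -0.460); φ = arcsin(p_z) ≈ -27.36°, λ = atan2(p_y, p_x) ≈ -98.35°.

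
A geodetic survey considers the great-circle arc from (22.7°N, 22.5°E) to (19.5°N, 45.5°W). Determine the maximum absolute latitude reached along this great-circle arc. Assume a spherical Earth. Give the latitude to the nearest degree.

The great circle lies in the plane with unit normal n̂ = (p₁ × p₂)/|p₁ × p₂|.
Here n̂_z ≈ -0.905; the vertex latitude is φ_max = arccos|n̂_z| ≈ 25.1°.

≈ 25°N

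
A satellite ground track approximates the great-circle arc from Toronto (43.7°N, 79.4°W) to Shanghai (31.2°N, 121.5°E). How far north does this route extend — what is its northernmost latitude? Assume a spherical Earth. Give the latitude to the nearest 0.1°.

The great circle lies in the plane with unit normal n̂ = (p₁ × p₂)/|p₁ × p₂|.
Here n̂_z ≈ -0.226; the vertex latitude is φ_max = arccos|n̂_z| ≈ 76.9°.
Check via Clairaut: cos φ_max = |cos φ₁| · sin C = cos(43.7°)·sin(18.2°) ≈ 0.226, again giving ≈ 76.9°.

≈ 76.9°N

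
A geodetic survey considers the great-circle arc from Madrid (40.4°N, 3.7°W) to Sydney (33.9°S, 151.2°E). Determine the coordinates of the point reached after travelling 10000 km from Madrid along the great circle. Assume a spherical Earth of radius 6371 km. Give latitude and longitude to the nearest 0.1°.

Convert each endpoint to a unit vector on the sphere (x = cos φ cos λ, y = cos φ sin λ, z = sin φ).
The central angle between the endpoints is δ = arccos(p₁·p₂) ≈ 2.776 rad (159.0°). The total great-circle distance is δ·R ≈ 2.776 × 6371 ≈ 17685 km, so the target fraction is f = 10000/17685 ≈ 0.565.
Interpolate at f ≈ 0.565 with slerp weights a = sin((1−f)δ)/sin δ ≈ 2.613, b = sin(fδ)/sin δ ≈ 2.797.
p = a·p₁ + b·p₂ ≈ (-0.048, 0.990, 0.134); φ = arcsin(p_z) ≈ 7.68°, λ = atan2(p_y, p_x) ≈ 92.80°.

≈ 7.7°N, 92.8°E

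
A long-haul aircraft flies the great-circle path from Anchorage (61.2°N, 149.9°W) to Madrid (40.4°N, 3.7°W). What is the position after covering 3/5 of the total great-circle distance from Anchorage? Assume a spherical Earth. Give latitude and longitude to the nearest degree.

≈ 68°N, 25°W

The haversine formula gives a central angle δ ≈ 1.305 rad (74.7°) between the endpoints.
Interpolate at f = 3/5 with slerp weights a = sin((1−f)δ)/sin δ ≈ 0.517, b = sin(fδ)/sin δ ≈ 0.731.
p = a·p₁ + b·p₂ ≈ (0.340, -0.161, 0.927); φ = arcsin(p_z) ≈ 67.90°, λ = atan2(p_y, p_x) ≈ -25.29°.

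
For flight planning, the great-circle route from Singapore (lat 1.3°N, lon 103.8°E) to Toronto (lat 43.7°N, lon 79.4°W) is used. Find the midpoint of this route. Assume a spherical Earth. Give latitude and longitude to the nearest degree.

Write both endpoints as unit vectors p₁, p₂ with components (cos φ cos λ, cos φ sin λ, sin φ).
The central angle between the endpoints is δ = arccos(p₁·p₂) ≈ 2.355 rad (134.9°).
Interpolate at f = 1/2 with slerp weights a = sin((1−f)δ)/sin δ ≈ 1.304, b = sin(fδ)/sin δ ≈ 1.304.
p = a·p₁ + b·p₂ ≈ (-0.138, 0.339, 0.931); φ = arcsin(p_z) ≈ 68.52°, λ = atan2(p_y, p_x) ≈ 112.06°.

≈ lat 69°N, lon 112°E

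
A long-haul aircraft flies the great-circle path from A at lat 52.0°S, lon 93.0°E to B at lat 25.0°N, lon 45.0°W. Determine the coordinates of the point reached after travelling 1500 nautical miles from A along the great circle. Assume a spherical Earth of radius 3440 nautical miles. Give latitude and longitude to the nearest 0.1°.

The haversine formula gives a central angle δ ≈ 2.415 rad (138.4°) between the endpoints. The total great-circle distance is δ·R ≈ 2.415 × 3440 ≈ 8309 nmi, so the target fraction is f = 1500/8309 ≈ 0.181.
Interpolate at f ≈ 0.181 with slerp weights a = sin((1−f)δ)/sin δ ≈ 1.382, b = sin(fδ)/sin δ ≈ 0.636.
p = a·p₁ + b·p₂ ≈ (0.363, 0.442, -0.820); φ = arcsin(p_z) ≈ -55.11°, λ = atan2(p_y, p_x) ≈ 50.60°.

≈ lat 55.1°S, lon 50.6°E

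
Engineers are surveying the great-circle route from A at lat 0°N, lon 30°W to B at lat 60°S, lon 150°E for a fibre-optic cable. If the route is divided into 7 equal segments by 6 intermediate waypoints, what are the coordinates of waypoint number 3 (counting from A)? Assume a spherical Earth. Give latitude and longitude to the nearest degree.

≈ lat 51°S, lon 30°W

Convert each endpoint to a unit vector on the sphere (x = cos φ cos λ, y = cos φ sin λ, z = sin φ).
The central angle between the endpoints is δ = arccos(p₁·p₂) ≈ 2.094 rad (120.0°).
Interpolate at f = 3/7 with slerp weights a = sin((1−f)δ)/sin δ ≈ 1.075, b = sin(fδ)/sin δ ≈ 0.903.
p = a·p₁ + b·p₂ ≈ (0.540, -0.312, -0.782); φ = arcsin(p_z) ≈ -51.43°, λ = atan2(p_y, p_x) ≈ -30.00°.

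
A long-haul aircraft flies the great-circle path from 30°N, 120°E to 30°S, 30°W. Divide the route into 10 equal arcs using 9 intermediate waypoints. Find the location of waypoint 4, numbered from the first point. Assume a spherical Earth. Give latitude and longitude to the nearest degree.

Convert each endpoint to a unit vector on the sphere (x = cos φ cos λ, y = cos φ sin λ, z = sin φ).
The central angle between the endpoints is δ = arccos(p₁·p₂) ≈ 2.689 rad (154.1°).
Interpolate at f = 4/10 with slerp weights a = sin((1−f)δ)/sin δ ≈ 2.287, b = sin(fδ)/sin δ ≈ 2.014.
p = a·p₁ + b·p₂ ≈ (0.520, 0.843, 0.136); φ = arcsin(p_z) ≈ 7.84°, λ = atan2(p_y, p_x) ≈ 58.31°.

≈ 8°N, 58°E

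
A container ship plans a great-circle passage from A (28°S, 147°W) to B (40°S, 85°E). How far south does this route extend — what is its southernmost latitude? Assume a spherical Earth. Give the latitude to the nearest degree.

≈ 58°S

The great circle lies in the plane with unit normal n̂ = (p₁ × p₂)/|p₁ × p₂|.
Here n̂_z ≈ -0.537; the vertex latitude is φ_max = arccos|n̂_z| ≈ 57.6°.
Check via Clairaut: cos φ_max = |cos φ₁| · sin C = cos(28.0°)·sin(142.6°) ≈ 0.537, again giving ≈ 57.6°.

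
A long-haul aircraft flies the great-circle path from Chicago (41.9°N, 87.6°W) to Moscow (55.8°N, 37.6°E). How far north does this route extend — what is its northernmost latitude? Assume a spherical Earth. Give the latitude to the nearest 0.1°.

The great circle lies in the plane with unit normal n̂ = (p₁ × p₂)/|p₁ × p₂|.
Here n̂_z ≈ +0.360; the vertex latitude is φ_max = arccos|n̂_z| ≈ 68.9°.

≈ 68.9°N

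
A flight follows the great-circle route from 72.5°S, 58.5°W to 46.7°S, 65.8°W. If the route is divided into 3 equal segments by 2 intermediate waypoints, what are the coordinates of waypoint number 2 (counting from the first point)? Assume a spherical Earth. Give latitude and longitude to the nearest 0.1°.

≈ 55.3°S, 64.5°W

Write both endpoints as unit vectors p₁, p₂ with components (cos φ cos λ, cos φ sin λ, sin φ).
The central angle between the endpoints is δ = arccos(p₁·p₂) ≈ 0.454 rad (26.0°).
Interpolate at f = 2/3 with slerp weights a = sin((1−f)δ)/sin δ ≈ 0.344, b = sin(fδ)/sin δ ≈ 0.680.
p = a·p₁ + b·p₂ ≈ (0.245, -0.513, -0.822); φ = arcsin(p_z) ≈ -55.33°, λ = atan2(p_y, p_x) ≈ -64.48°.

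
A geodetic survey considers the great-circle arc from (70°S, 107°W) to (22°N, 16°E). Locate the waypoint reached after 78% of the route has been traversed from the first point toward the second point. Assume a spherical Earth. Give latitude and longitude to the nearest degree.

≈ (3°S, 7°E)

The haversine formula gives a central angle δ ≈ 2.123 rad (121.6°) between the endpoints.
Interpolate at f = 0.78 with slerp weights a = sin((1−f)δ)/sin δ ≈ 0.529, b = sin(fδ)/sin δ ≈ 1.170.
p = a·p₁ + b·p₂ ≈ (0.990, 0.126, -0.059); φ = arcsin(p_z) ≈ -3.36°, λ = atan2(p_y, p_x) ≈ 7.26°.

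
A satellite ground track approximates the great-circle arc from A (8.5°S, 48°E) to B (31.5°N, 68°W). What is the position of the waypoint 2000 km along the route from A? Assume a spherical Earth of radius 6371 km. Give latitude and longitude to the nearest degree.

Write both endpoints as unit vectors p₁, p₂ with components (cos φ cos λ, cos φ sin λ, sin φ).
The central angle between the endpoints is δ = arccos(p₁·p₂) ≈ 2.034 rad (116.5°). The total great-circle distance is δ·R ≈ 2.034 × 6371 ≈ 12959 km, so the target fraction is f = 2000/12959 ≈ 0.154.
Interpolate at f ≈ 0.154 with slerp weights a = sin((1−f)δ)/sin δ ≈ 1.105, b = sin(fδ)/sin δ ≈ 0.345.
p = a·p₁ + b·p₂ ≈ (0.842, 0.540, 0.017); φ = arcsin(p_z) ≈ 0.97°, λ = atan2(p_y, p_x) ≈ 32.66°.

≈ (1°N, 33°E)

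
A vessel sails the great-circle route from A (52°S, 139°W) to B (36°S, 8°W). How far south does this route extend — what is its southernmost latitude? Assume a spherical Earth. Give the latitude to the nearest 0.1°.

The great circle lies in the plane with unit normal n̂ = (p₁ × p₂)/|p₁ × p₂|.
Here n̂_z ≈ +0.379; the vertex latitude is φ_max = arccos|n̂_z| ≈ 67.7°.
Check via Clairaut: cos φ_max = |cos φ₁| · sin C = cos(52.0°)·sin(142.0°) ≈ 0.379, again giving ≈ 67.7°.

≈ 67.7°S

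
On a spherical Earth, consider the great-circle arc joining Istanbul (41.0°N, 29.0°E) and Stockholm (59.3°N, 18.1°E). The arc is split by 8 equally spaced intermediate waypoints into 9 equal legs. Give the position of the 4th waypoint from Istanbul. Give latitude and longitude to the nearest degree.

≈ 49°N, 25°E

Write both endpoints as unit vectors p₁, p₂ with components (cos φ cos λ, cos φ sin λ, sin φ).
The central angle between the endpoints is δ = arccos(p₁·p₂) ≈ 0.341 rad (19.5°).
Interpolate at f = 4/9 with slerp weights a = sin((1−f)δ)/sin δ ≈ 0.563, b = sin(fδ)/sin δ ≈ 0.451.
p = a·p₁ + b·p₂ ≈ (0.591, 0.278, 0.758); φ = arcsin(p_z) ≈ 49.25°, λ = atan2(p_y, p_x) ≈ 25.17°.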